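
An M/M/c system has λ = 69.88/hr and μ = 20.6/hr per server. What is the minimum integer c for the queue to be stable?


Stability requires cμ > λ ⇔ c > λ/μ.
λ/μ = 69.88/20.6 = 3.3922
Minimum integer c = ⌊3.3922⌋ + 1 = 4
Check: 4·20.6 = 82.40 > 69.88, while 3·20.6 = 61.80 ≤ 69.88

Final: 4 servers


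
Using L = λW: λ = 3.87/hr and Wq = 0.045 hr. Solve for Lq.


Lq = λWq = 3.87·0.045 = 0.1741

Final: 0.1741


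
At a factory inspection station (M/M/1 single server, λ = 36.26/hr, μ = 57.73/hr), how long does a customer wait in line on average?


ρ = 36.26/57.73 = 0.6281
Wq = ρ/(μ−λ) = 0.6281/(57.73 − 36.26) = 0.6281/21.47 = 0.02925 hr

Final: 0.02925 hr


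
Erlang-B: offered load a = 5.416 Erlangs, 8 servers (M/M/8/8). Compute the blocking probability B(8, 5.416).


B(c,a) = (a^c/c!) / Σ_{k=0}^{c} a^k/k!
a^8/8! = 18.361524
Σ terms (k=0..8): 1.00000 + 5.41600 + 14.66653 + 26.47797 + 35.85117 + 38.83399 + 35.05415 + 27.12190 + 18.36152 = 202.783235
B = 18.361524/202.783235 = 0.090548

Final: 0.090548


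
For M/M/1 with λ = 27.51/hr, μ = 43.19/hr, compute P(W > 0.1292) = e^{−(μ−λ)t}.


W ~ Exponential(μ−λ) for M/M/1.
μ − λ = 43.19 − 27.51 = 15.6800
P(W > t) = e^{−(μ−λ)t} = e^{−2.0259} = 0.131881

Final: 0.131881


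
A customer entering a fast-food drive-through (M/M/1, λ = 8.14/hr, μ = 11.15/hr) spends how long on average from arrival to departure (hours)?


W = 1/(μ−λ) = 1/(11.15 − 8.14) = 1/3.01 = 0.3322 hr

Final: 0.3322 hr


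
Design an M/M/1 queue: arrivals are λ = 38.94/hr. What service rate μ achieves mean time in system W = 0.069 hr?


W = 1/(μ−λ) ⇒ μ − λ = 1/W = 1/0.069 = 14.4928
μ = λ + 1/W = 38.94 + 14.4928 = 53.4328 per hr

Final: 53.4328 /hr


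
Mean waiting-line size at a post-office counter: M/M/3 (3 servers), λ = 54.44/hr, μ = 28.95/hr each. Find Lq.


a = λ/μ = 1.8805; ρ = a/3 = 0.6268
P₀ = 0.131259
Lq = P₀·a^c·ρ / (c!·(1−ρ)²) = 0.131259·6.64980·0.6268/(6·0.13926)
= 0.65481

Final: 0.65481


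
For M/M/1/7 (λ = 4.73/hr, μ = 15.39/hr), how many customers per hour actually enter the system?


ρ = 0.3073; P_K = (1−ρ)ρ^7/(1−ρ^8) = 0.0001794
λ_eff = λ(1 − P_K) = 4.73·(1 − 0.0001794) = 4.73·0.999821 = 4.7292 /hr

Final: 4.7292 /hr


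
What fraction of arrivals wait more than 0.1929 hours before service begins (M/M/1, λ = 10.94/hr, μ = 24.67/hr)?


ρ = 10.94/24.67 = 0.4435
P(Wq > t) = ρ·e^{−(μ−λ)t} = 0.4435·e^{−2.6485}
= 0.4435·0.070756 = 0.031377

Final: 0.031377


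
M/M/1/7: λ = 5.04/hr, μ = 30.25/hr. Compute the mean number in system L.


ρ = 5.04/30.25 = 0.1666
L = ρ[1 − (K+1)ρ^K + Kρ^(K+1)] / [(1−ρ)(1−ρ^(K+1))]
Numerator: 0.1666·(1 − 8·0.000003564 + 7·0.0000005938) = 0.166608
Denominator: (0.8334)·(0.999999) = 0.833388
L = 0.166608/0.833388 = 0.1999

Final: 0.1999


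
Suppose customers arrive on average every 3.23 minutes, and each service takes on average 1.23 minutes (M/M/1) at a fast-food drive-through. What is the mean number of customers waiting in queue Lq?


λ = 60/3.23 = 18.5759 /hr
μ = 60/1.23 = 48.7805 /hr
ρ = λ/μ = 18.5759/48.7805 = 0.3808
Lq = ρ²/(1−ρ) = 0.1450/0.6192 = 0.2342

Final: 0.2342


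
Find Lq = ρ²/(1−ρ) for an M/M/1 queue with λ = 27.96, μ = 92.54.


ρ = 27.96/92.54 = 0.3021
Lq = ρ²/(1−ρ) = 0.09129/0.6979 = 0.1308

Final: 0.1308


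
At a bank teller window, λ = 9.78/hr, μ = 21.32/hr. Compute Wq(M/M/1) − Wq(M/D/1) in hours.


ρ = 9.78/21.32 = 0.4587
Wq(M/M/1) = ρ/(μ−λ) = 0.4587/11.54 = 0.03975 hr
Wq(M/D/1) = ρ/(2(μ−λ)) = 0.01988 hr
Savings = 0.03975 − 0.01988 = 0.01988 hr

Final: 0.01988 hr


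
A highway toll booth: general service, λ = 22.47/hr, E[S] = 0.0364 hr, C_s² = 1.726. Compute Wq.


ρ = λ·E[S] = 22.47·0.0364 = 0.8179
E[S²] = E[S]²(1+C_s²) = 0.0364²·(1+1.726) = 0.003612
Wq = λ·E[S²]/(2(1−ρ)) = 22.47·0.003612/(2·0.1821) = 0.22285 hr

Final: 0.22285 hr


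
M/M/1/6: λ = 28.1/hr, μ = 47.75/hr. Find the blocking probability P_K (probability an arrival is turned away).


ρ = λ/μ = 28.1/47.75 = 0.5885
P_K = (1−ρ)ρ^K/(1−ρ^(K+1)) = (0.4115·0.041533)/(1 − 0.024442)
= 0.017092/0.975558 = 0.017520

Final: 0.017520


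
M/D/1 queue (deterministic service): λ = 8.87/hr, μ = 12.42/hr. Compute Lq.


ρ = 8.87/12.42 = 0.7142
M/D/1: Lq = ρ²/(2(1−ρ)) = 0.5100/(2·0.2858) = 0.89221

Final: 0.89221


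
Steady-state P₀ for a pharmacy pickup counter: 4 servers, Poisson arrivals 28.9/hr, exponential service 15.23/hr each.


a = λ/μ = 28.9/15.23 = 1.8976; ρ = a/c = 0.4744
Σ_{k=0}^{3} a^k/k! (terms k=0..3) = 1.00000 + 1.89757 + 1.80039 + 1.13879 = 5.83674
Tail: a^4/(4!(1−ρ)) = 12.96557/(24·0.5256) = 1.02782
P₀ = 1/(5.83674 + 1.02782) = 1/6.86457 = 0.145676

Final: 0.145676


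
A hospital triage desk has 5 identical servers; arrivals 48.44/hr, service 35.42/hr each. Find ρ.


ρ = λ/(cμ) = 48.44/(5·35.42) = 48.44/177.10 = 0.2735

Final: 0.2735


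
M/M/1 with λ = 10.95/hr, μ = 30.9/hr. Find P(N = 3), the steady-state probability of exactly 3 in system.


ρ = 10.95/30.9 = 0.3544
P_n = (1−ρ)·ρ^n = (1 − 0.3544)·0.3544^3 = 0.6456·0.044501 = 0.028731

Final: 0.028731


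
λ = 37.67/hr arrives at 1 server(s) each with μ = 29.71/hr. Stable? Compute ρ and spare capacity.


Total capacity cμ = 1·29.71 = 29.71/hr
ρ = λ/(cμ) = 37.67/29.71 = 1.2679
Stable ⇔ ρ < 1: NO
Spare capacity = cμ − λ = 29.71 − 37.67 = -7.96/hr

Final: ρ = 1.2679; unstable; margin = -7.96/hr


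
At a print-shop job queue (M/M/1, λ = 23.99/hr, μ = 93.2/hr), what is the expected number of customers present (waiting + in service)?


ρ = λ/μ = 23.99/93.2 = 0.2574
L = ρ/(1−ρ) = 0.2574/(1 − 0.2574) = 0.2574/0.7426 = 0.3466

Final: 0.3466


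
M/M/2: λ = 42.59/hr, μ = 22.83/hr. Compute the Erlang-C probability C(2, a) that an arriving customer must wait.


a = λ/μ = 1.8655; ρ = a/2 = 0.9328
P₀ = 0.034788 (from M/M/c formula)
C(c,a) = [a^c/(c!(1−ρ))]·P₀ = [3.48019/(2·0.06724)]·0.034788
= 25.88040·0.034788 = 0.900315

Final: 0.900315


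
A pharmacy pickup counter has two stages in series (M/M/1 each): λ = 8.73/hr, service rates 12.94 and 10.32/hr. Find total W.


Each node sees arrival rate λ = 8.73/hr (tandem ⇒ throughput preserved).
W₁ = 1/(μ₁−λ) = 1/(12.94−8.73) = 0.23753 hr
W₂ = 1/(μ₂−λ) = 1/(10.32−8.73) = 0.62893 hr
W_total = W₁ + W₂ = 0.23753 + 0.62893 = 0.86646 hr

Final: 0.86646 hr


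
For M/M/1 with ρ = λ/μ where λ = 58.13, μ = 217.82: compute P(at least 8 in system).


ρ = 58.13/217.82 = 0.2669
P(N ≥ n) = ρ^n = 0.2669^8 = 0.00002573

Final: 0.00002573


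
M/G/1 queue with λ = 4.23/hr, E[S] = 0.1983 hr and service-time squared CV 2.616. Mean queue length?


ρ = λ·E[S] = 4.23·0.1983 = 0.8388
Lq = ρ²(1+C_s²)/(2(1−ρ)) = 0.7036·(1+2.616)/(2·0.1612)
= 0.7036·3.6160/0.3224 = 7.89194

Final: 7.89194


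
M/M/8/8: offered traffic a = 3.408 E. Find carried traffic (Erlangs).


B(8,3.408) = 0.015068 (Erlang-B)
Carried load = a(1 − B) = 3.408·(1 − 0.015068) = 3.408·0.984932 = 3.3566 E

Final: 3.3566 Erlangs


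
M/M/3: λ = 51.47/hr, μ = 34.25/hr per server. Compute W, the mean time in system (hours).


a = 1.5028; ρ = 0.5009; P₀ = 0.209851
Lq = P₀·a^c·ρ/(c!(1−ρ)²) = 0.23872
Wq = Lq/λ = 0.23872/51.47 = 0.004638 hr
W = Wq + 1/μ = 0.004638 + 0.02920 = 0.03384 hr

Final: 0.03384 hr


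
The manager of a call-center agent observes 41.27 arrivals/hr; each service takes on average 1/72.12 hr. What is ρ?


ρ = λ/μ = 41.27/72.12 = 0.5722

Final: 0.5722


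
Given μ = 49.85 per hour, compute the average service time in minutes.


Mean service time = 1/μ = 1/49.85 hour = 0.02006 hour
In minutes: 0.02006 × 60 = 1.2036 min

Final: 1.2036 min


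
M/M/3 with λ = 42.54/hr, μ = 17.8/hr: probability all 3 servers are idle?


a = λ/μ = 42.54/17.8 = 2.3899; ρ = a/c = 0.7966
Σ_{k=0}^{2} a^k/k! (terms k=0..2) = 1.00000 + 2.38989 + 2.85578 = 6.24567
Tail: a^3/(3!(1−ρ)) = 13.64999/(6·0.2034) = 11.18646
P₀ = 1/(6.24567 + 11.18646) = 1/17.43213 = 0.057365

Final: 0.057365


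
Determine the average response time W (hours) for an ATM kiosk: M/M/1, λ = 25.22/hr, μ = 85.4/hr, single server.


W = 1/(μ−λ) = 1/(85.4 − 25.22) = 1/60.18 = 0.01662 hr

Final: 0.01662 hr


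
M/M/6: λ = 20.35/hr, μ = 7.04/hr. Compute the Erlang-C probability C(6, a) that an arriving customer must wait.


a = λ/μ = 2.8906; ρ = a/6 = 0.4818
P₀ = 0.054799 (from M/M/c formula)
C(c,a) = [a^c/(c!(1−ρ))]·P₀ = [583.37864/(720·0.5182)]·0.054799
= 1.56349·0.054799 = 0.085678

Final: 0.085678


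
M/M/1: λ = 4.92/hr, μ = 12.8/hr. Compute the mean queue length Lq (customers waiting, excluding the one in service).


ρ = 4.92/12.8 = 0.3844
Lq = ρ²/(1−ρ) = 0.1477/0.6156 = 0.2400

Final: 0.2400


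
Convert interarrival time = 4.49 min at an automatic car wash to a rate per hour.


λ = 1/(interarrival time) in consistent units.
1 hour = 60 min, so λ = 60/4.49 = 13.3630 per hour

Final: 13.3630 /hr


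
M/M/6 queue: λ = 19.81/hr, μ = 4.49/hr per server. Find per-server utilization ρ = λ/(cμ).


ρ = λ/(cμ) = 19.81/(6·4.49) = 19.81/26.94 = 0.7353

Final: 0.7353


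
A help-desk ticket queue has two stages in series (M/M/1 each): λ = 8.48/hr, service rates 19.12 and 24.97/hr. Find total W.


Each node sees arrival rate λ = 8.48/hr (tandem ⇒ throughput preserved).
W₁ = 1/(μ₁−λ) = 1/(19.12−8.48) = 0.09398 hr
W₂ = 1/(μ₂−λ) = 1/(24.97−8.48) = 0.06064 hr
W_total = W₁ + W₂ = 0.09398 + 0.06064 = 0.15463 hr

Final: 0.15463 hr


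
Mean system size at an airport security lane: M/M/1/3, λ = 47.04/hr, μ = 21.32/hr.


ρ = 47.04/21.32 = 2.2064
L = ρ[1 − (K+1)ρ^K + Kρ^(K+1)] / [(1−ρ)(1−ρ^(K+1))]
Numerator: 2.2064·(1 − 4·10.740892 + 3·23.698478) = 64.275938
Denominator: (-1.2064)·(-22.698478) = 27.382967
L = 64.275938/27.382967 = 2.3473

Final: 2.3473


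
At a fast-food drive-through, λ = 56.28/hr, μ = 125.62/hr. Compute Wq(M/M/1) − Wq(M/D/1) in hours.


ρ = 56.28/125.62 = 0.4480
Wq(M/M/1) = ρ/(μ−λ) = 0.4480/69.34 = 0.006461 hr
Wq(M/D/1) = ρ/(2(μ−λ)) = 0.003231 hr
Savings = 0.006461 − 0.003231 = 0.003231 hr

Final: 0.003231 hr


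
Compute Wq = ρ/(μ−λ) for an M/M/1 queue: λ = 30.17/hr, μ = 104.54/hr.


ρ = 30.17/104.54 = 0.2886
Wq = ρ/(μ−λ) = 0.2886/(104.54 − 30.17) = 0.2886/74.37 = 0.003881 hr

Final: 0.003881 hr


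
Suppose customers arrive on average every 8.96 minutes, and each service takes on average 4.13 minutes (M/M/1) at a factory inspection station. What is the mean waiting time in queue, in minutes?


λ = 60/8.96 = 6.6964 /hr
μ = 60/4.13 = 14.5278 /hr
ρ = λ/μ = 6.6964/14.5278 = 0.4609
Wq = ρ/(μ−λ) = 0.4609/(14.5278−6.6964) = 0.05886 hr
In minutes: 0.05886·60 = 3.531 min

Final: 3.531 min


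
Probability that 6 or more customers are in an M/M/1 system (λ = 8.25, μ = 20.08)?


ρ = 8.25/20.08 = 0.4109
P(N ≥ n) = ρ^n = 0.4109^6 = 0.004810

Final: 0.004810


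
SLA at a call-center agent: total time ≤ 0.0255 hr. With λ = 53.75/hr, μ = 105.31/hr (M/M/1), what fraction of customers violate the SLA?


W ~ Exponential(μ−λ) for M/M/1.
μ − λ = 105.31 − 53.75 = 51.5600
P(W > t) = e^{−(μ−λ)t} = e^{−1.3148} = 0.268533

Final: 0.268533


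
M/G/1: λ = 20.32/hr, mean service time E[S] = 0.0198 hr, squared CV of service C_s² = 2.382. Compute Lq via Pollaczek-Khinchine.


ρ = λ·E[S] = 20.32·0.0198 = 0.4023
Lq = ρ²(1+C_s²)/(2(1−ρ)) = 0.1619·(1+2.382)/(2·0.5977)
= 0.1619·3.3820/1.1953 = 0.45800

Final: 0.45800


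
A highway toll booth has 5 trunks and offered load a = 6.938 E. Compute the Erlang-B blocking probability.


B(c,a) = (a^c/c!) / Σ_{k=0}^{c} a^k/k!
a^5/5! = 133.964655
Σ terms (k=0..5): 1.00000 + 6.93800 + 24.06792 + 55.66108 + 96.54414 + 133.96466 = 318.175803
B = 133.964655/318.175803 = 0.421040

Final: 0.421040


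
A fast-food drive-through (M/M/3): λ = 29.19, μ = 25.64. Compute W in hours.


a = 1.1385; ρ = 0.3795; P₀ = 0.314187
Lq = P₀·a^c·ρ/(c!(1−ρ)²) = 0.07615
Wq = Lq/λ = 0.07615/29.19 = 0.002609 hr
W = Wq + 1/μ = 0.002609 + 0.03900 = 0.04161 hr

Final: 0.04161 hr


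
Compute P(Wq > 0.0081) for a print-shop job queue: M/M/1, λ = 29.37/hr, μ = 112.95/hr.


ρ = 29.37/112.95 = 0.2600
P(Wq > t) = ρ·e^{−(μ−λ)t} = 0.2600·e^{−0.6770}
= 0.2600·0.508140 = 0.132130

Final: 0.132130


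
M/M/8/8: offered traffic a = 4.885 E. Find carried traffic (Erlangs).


B(8,4.885) = 0.064734 (Erlang-B)
Carried load = a(1 − B) = 4.885·(1 − 0.064734) = 4.885·0.935266 = 4.5688 E

Final: 4.5688 Erlangs


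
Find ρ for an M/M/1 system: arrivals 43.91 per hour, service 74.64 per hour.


ρ = λ/μ = 43.91/74.64 = 0.5883

Final: 0.5883


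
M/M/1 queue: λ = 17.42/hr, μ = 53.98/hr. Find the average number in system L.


ρ = λ/μ = 17.42/53.98 = 0.3227
L = ρ/(1−ρ) = 0.3227/(1 − 0.3227) = 0.3227/0.6773 = 0.4765

Final: 0.4765


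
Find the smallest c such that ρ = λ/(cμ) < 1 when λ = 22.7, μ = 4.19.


Stability requires cμ > λ ⇔ c > λ/μ.
λ/μ = 22.7/4.19 = 5.4177
Minimum integer c = ⌊5.4177⌋ + 1 = 6
Check: 6·4.19 = 25.14 > 22.7, while 5·4.19 = 20.95 ≤ 22.7

Final: 6 servers


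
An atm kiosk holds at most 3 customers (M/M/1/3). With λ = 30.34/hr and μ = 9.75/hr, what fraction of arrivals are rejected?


ρ = λ/μ = 30.34/9.75 = 3.1118
P_K = (1−ρ)ρ^K/(1−ρ^(K+1)) = (-2.1118·30.132342)/(1 − 93.765666)
= -63.633324/-92.765666 = 0.685958

Final: 0.685958


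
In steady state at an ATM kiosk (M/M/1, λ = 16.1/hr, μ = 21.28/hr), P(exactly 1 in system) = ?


ρ = 16.1/21.28 = 0.7566
P_n = (1−ρ)·ρ^n = (1 − 0.7566)·0.7566^1 = 0.2434·0.756579 = 0.184167

Final: 0.184167


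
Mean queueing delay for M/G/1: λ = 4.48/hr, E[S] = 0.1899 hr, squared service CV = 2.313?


ρ = λ·E[S] = 4.48·0.1899 = 0.8508
E[S²] = E[S]²(1+C_s²) = 0.1899²·(1+2.313) = 0.119473
Wq = λ·E[S²]/(2(1−ρ)) = 4.48·0.119473/(2·0.1492) = 1.79313 hr

Final: 1.79313 hr


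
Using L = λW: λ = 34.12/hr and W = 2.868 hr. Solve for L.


L = λW = 34.12·2.868 = 97.8562

Final: 97.8562


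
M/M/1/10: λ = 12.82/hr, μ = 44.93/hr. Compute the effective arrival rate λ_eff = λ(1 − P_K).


ρ = 0.2853; P_K = (1−ρ)ρ^10/(1−ρ^11) = 0.000002556
λ_eff = λ(1 − P_K) = 12.82·(1 − 0.000002556) = 12.82·0.999997 = 12.8200 /hr

Final: 12.8200 /hr


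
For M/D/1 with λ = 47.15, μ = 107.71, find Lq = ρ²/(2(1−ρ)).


ρ = 47.15/107.71 = 0.4377
M/D/1: Lq = ρ²/(2(1−ρ)) = 0.1916/(2·0.5623) = 0.17041

Final: 0.17041


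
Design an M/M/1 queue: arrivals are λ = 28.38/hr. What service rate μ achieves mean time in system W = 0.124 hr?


W = 1/(μ−λ) ⇒ μ − λ = 1/W = 1/0.124 = 8.0645
μ = λ + 1/W = 28.38 + 8.0645 = 36.4445 per hr

Final: 36.4445 /hr


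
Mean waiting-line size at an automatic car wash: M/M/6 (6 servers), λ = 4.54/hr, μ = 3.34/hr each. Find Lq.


a = λ/μ = 1.3593; ρ = a/6 = 0.2265
P₀ = 0.256811
Lq = P₀·a^c·ρ / (c!·(1−ρ)²) = 0.256811·6.30749·0.2265/(720·0.59823)
= 0.0008520

Final: 0.0008520


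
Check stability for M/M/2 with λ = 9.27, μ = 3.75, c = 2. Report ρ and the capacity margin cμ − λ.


Total capacity cμ = 2·3.75 = 7.50/hr
ρ = λ/(cμ) = 9.27/7.50 = 1.2360
Stable ⇔ ρ < 1: NO
Spare capacity = cμ − λ = 7.50 − 9.27 = -1.77/hr

Final: ρ = 1.2360; unstable; margin = -1.77/hr


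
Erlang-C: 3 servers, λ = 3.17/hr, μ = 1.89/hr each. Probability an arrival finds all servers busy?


a = λ/μ = 1.6772; ρ = a/3 = 0.5591
P₀ = 0.170434 (from M/M/c formula)
C(c,a) = [a^c/(c!(1−ρ))]·P₀ = [4.71837/(6·0.4409)]·0.170434
= 1.78355·0.170434 = 0.303977

Final: 0.303977


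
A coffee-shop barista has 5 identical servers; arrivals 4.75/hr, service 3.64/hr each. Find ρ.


ρ = λ/(cμ) = 4.75/(5·3.64) = 4.75/18.20 = 0.2610

Final: 0.2610


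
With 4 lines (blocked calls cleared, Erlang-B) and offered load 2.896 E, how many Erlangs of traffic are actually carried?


B(4,2.896) = 0.194501 (Erlang-B)
Carried load = a(1 − B) = 2.896·(1 − 0.194501) = 2.896·0.805499 = 2.3327 E

Final: 2.3327 Erlangs


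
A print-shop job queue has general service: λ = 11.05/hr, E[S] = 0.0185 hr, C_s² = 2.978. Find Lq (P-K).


ρ = λ·E[S] = 11.05·0.0185 = 0.2044
Lq = ρ²(1+C_s²)/(2(1−ρ)) = 0.04179·(1+2.978)/(2·0.7956)
= 0.04179·3.9780/1.5912 = 0.10448

Final: 0.10448


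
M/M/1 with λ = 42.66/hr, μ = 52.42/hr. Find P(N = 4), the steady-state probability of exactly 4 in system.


ρ = 42.66/52.42 = 0.8138
P_n = (1−ρ)·ρ^n = (1 − 0.8138)·0.8138^4 = 0.1862·0.438627 = 0.081667

Final: 0.081667


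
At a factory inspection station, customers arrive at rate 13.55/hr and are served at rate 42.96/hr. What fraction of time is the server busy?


ρ = λ/μ = 13.55/42.96 = 0.3154

Final: 0.3154


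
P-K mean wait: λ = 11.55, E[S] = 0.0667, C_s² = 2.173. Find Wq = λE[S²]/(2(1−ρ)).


ρ = λ·E[S] = 11.55·0.0667 = 0.7704
E[S²] = E[S]²(1+C_s²) = 0.0667²·(1+2.173) = 0.014116
Wq = λ·E[S²]/(2(1−ρ)) = 11.55·0.014116/(2·0.2296) = 0.35504 hr

Final: 0.35504 hr


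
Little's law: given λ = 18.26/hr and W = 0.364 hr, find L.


L = λW = 18.26·0.364 = 6.6466

Final: 6.6466


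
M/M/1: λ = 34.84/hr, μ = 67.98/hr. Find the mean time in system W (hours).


W = 1/(μ−λ) = 1/(67.98 − 34.84) = 1/33.14 = 0.03018 hr

Final: 0.03018 hr


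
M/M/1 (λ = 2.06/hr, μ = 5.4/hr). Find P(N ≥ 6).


ρ = 2.06/5.4 = 0.3815
P(N ≥ n) = ρ^n = 0.3815^6 = 0.003082

Final: 0.003082


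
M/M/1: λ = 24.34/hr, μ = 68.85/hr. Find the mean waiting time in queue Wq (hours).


ρ = 24.34/68.85 = 0.3535
Wq = ρ/(μ−λ) = 0.3535/(68.85 − 24.34) = 0.3535/44.51 = 0.007943 hr

Final: 0.007943 hr


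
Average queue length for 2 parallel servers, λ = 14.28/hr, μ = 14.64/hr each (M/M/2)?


a = λ/μ = 0.9754; ρ = a/2 = 0.4877
P₀ = 0.344353
Lq = P₀·a^c·ρ / (c!·(1−ρ)²) = 0.344353·0.95142·0.4877/(2·0.26245)
= 0.30441

Final: 0.30441


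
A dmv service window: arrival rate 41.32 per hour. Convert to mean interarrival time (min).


Mean interarrival time = 1/λ = 1/41.32 hour = 0.02420 hour
In minutes: 0.02420 × 60 = 1.4521 min

Final: 1.4521 min


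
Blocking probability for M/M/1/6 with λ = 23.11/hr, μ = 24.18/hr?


ρ = λ/μ = 23.11/24.18 = 0.9557
P_K = (1−ρ)ρ^K/(1−ρ^(K+1)) = (0.04425·0.762188)/(1 − 0.728460)
= 0.033728/0.271540 = 0.124210

Final: 0.124210


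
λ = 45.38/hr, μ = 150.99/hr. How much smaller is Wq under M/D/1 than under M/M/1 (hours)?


ρ = 45.38/150.99 = 0.3005
Wq(M/M/1) = ρ/(μ−λ) = 0.3005/105.61 = 0.002846 hr
Wq(M/D/1) = ρ/(2(μ−λ)) = 0.001423 hr
Savings = 0.002846 − 0.001423 = 0.001423 hr

Final: 0.001423 hr


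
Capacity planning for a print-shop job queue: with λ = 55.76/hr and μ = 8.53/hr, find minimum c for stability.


Stability requires cμ > λ ⇔ c > λ/μ.
λ/μ = 55.76/8.53 = 6.5369
Minimum integer c = ⌊6.5369⌋ + 1 = 7
Check: 7·8.53 = 59.71 > 55.76, while 6·8.53 = 51.18 ≤ 55.76

Final: 7 servers


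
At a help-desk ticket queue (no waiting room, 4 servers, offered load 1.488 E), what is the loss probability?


B(c,a) = (a^c/c!) / Σ_{k=0}^{c} a^k/k!
a^4/4! = 0.204268
Σ terms (k=0..4): 1.00000 + 1.48800 + 1.10707 + 0.54911 + 0.20427 = 4.348448
B = 0.204268/4.348448 = 0.046975

Final: 0.046975


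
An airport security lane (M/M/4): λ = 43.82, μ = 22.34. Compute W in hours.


a = 1.9615; ρ = 0.4904; P₀ = 0.135992
Lq = P₀·a^c·ρ/(c!(1−ρ)²) = 0.15838
Wq = Lq/λ = 0.15838/43.82 = 0.003614 hr
W = Wq + 1/μ = 0.003614 + 0.04476 = 0.04838 hr

Final: 0.04838 hr


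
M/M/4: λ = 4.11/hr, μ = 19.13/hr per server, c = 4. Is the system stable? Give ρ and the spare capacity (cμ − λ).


Total capacity cμ = 4·19.13 = 76.52/hr
ρ = λ/(cμ) = 4.11/76.52 = 0.05371
Stable ⇔ ρ < 1: YES
Spare capacity = cμ − λ = 76.52 − 4.11 = 72.41/hr

Final: ρ = 0.05371; stable; margin = 72.41/hr


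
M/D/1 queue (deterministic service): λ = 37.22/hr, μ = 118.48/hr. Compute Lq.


ρ = 37.22/118.48 = 0.3141
M/D/1: Lq = ρ²/(2(1−ρ)) = 0.09869/(2·0.6859) = 0.07195

Final: 0.07195


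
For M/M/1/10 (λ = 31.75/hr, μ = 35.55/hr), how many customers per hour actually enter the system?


ρ = 0.8931; P_K = (1−ρ)ρ^10/(1−ρ^11) = 0.048499
λ_eff = λ(1 − P_K) = 31.75·(1 − 0.048499) = 31.75·0.951501 = 30.2102 /hr

Final: 30.2102 /hr


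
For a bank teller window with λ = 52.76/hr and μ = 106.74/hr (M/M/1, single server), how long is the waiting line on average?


ρ = 52.76/106.74 = 0.4943
Lq = ρ²/(1−ρ) = 0.2443/0.5057 = 0.4831

Final: 0.4831


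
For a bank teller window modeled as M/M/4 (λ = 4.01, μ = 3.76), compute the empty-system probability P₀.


a = λ/μ = 4.01/3.76 = 1.0665; ρ = a/c = 0.2666
Σ_{k=0}^{3} a^k/k! (terms k=0..3) = 1.00000 + 1.06649 + 0.56870 + 0.20217 = 2.83736
Tail: a^4/(4!(1−ρ)) = 1.29368/(24·0.7334) = 0.07350
P₀ = 1/(2.83736 + 0.07350) = 1/2.91086 = 0.343541

Final: 0.343541


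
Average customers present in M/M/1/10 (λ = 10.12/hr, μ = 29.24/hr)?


ρ = 10.12/29.24 = 0.3461
L = ρ[1 − (K+1)ρ^K + Kρ^(K+1)] / [(1−ρ)(1−ρ^(K+1))]
Numerator: 0.3461·(1 − 11·0.00002466 + 10·0.000008536) = 0.346037
Denominator: (0.6539)·(0.999991) = 0.653893
L = 0.346037/0.653893 = 0.5292

Final: 0.5292


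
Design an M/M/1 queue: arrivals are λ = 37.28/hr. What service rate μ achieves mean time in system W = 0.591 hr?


W = 1/(μ−λ) ⇒ μ − λ = 1/W = 1/0.591 = 1.6920
μ = λ + 1/W = 37.28 + 1.6920 = 38.9720 per hr

Final: 38.9720 /hr


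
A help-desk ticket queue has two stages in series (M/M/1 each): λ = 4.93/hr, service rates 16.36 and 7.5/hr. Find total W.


Each node sees arrival rate λ = 4.93/hr (tandem ⇒ throughput preserved).
W₁ = 1/(μ₁−λ) = 1/(16.36−4.93) = 0.08749 hr
W₂ = 1/(μ₂−λ) = 1/(7.5−4.93) = 0.38911 hr
W_total = W₁ + W₂ = 0.08749 + 0.38911 = 0.47659 hr

Final: 0.47659 hr


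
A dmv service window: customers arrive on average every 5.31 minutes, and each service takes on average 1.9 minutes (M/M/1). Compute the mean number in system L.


λ = 60/5.31 = 11.2994 /hr
μ = 60/1.9 = 31.5789 /hr
ρ = λ/μ = 11.2994/31.5789 = 0.3578
L = ρ/(1−ρ) = 0.3578/0.6422 = 0.5572

Final: 0.5572


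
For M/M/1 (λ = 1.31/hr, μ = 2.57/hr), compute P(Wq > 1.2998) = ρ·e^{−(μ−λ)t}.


ρ = 1.31/2.57 = 0.5097
P(Wq > t) = ρ·e^{−(μ−λ)t} = 0.5097·e^{−1.6377}
= 0.5097·0.194417 = 0.099100

Final: 0.099100


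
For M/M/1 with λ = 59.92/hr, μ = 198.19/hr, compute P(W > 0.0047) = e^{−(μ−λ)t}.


W ~ Exponential(μ−λ) for M/M/1.
μ − λ = 198.19 − 59.92 = 138.2700
P(W > t) = e^{−(μ−λ)t} = e^{−0.6499} = 0.522114

Final: 0.522114


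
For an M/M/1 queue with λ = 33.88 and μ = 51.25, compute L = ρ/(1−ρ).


ρ = λ/μ = 33.88/51.25 = 0.6611
L = ρ/(1−ρ) = 0.6611/(1 − 0.6611) = 0.6611/0.3389 = 1.9505

Final: 1.9505


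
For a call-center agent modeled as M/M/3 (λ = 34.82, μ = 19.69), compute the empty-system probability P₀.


a = λ/μ = 34.82/19.69 = 1.7684; ρ = a/c = 0.5895
Σ_{k=0}^{2} a^k/k! (terms k=0..2) = 1.00000 + 1.76841 + 1.56364 = 4.33205
Tail: a^3/(3!(1−ρ)) = 5.53031/(6·0.4105) = 2.24519
P₀ = 1/(4.33205 + 2.24519) = 1/6.57724 = 0.152040

Final: 0.152040


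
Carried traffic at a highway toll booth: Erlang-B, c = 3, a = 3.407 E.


B(3,3.407) = 0.392286 (Erlang-B)
Carried load = a(1 − B) = 3.407·(1 − 0.392286) = 3.407·0.607714 = 2.0705 E

Final: 2.0705 Erlangs


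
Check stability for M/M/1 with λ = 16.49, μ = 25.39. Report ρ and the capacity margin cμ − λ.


Total capacity cμ = 1·25.39 = 25.39/hr
ρ = λ/(cμ) = 16.49/25.39 = 0.6495
Stable ⇔ ρ < 1: YES
Spare capacity = cμ − λ = 25.39 − 16.49 = 8.90/hr

Final: ρ = 0.6495; stable; margin = 8.90/hr


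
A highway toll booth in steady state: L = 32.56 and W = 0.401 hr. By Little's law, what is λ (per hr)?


λ = L/W = 32.56/0.401 = 81.1970 /hr

Final: 81.1970 /hr


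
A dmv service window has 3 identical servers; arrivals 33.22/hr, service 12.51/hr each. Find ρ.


ρ = λ/(cμ) = 33.22/(3·12.51) = 33.22/37.53 = 0.8852

Final: 0.8852


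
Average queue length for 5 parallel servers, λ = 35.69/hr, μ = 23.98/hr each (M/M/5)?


a = λ/μ = 1.4883; ρ = a/5 = 0.2977
P₀ = 0.225406
Lq = P₀·a^c·ρ / (c!·(1−ρ)²) = 0.225406·7.30276·0.2977/(120·0.49327)
= 0.008278

Final: 0.008278


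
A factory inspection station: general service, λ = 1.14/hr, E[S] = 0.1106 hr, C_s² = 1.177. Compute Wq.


ρ = λ·E[S] = 1.14·0.1106 = 0.1261
E[S²] = E[S]²(1+C_s²) = 0.1106²·(1+1.177) = 0.026630
Wq = λ·E[S²]/(2(1−ρ)) = 1.14·0.026630/(2·0.8739) = 0.01737 hr

Final: 0.01737 hr


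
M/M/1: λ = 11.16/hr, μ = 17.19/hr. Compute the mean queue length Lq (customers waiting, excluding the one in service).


ρ = 11.16/17.19 = 0.6492
Lq = ρ²/(1−ρ) = 0.4215/0.3508 = 1.2015

Final: 1.2015


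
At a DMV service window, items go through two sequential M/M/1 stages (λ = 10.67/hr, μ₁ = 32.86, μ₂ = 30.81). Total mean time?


Each node sees arrival rate λ = 10.67/hr (tandem ⇒ throughput preserved).
W₁ = 1/(μ₁−λ) = 1/(32.86−10.67) = 0.04507 hr
W₂ = 1/(μ₂−λ) = 1/(30.81−10.67) = 0.04965 hr
W_total = W₁ + W₂ = 0.04507 + 0.04965 = 0.09472 hr

Final: 0.09472 hr


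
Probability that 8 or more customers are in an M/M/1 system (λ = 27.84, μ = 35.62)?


ρ = 27.84/35.62 = 0.7816
P(N ≥ n) = ρ^n = 0.7816^8 = 0.139252

Final: 0.139252


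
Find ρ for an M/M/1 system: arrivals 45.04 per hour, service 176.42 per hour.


ρ = λ/μ = 45.04/176.42 = 0.2553

Final: 0.2553


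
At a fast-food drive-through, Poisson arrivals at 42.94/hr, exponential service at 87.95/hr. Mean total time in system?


W = 1/(μ−λ) = 1/(87.95 − 42.94) = 1/45.01 = 0.02222 hr

Final: 0.02222 hr


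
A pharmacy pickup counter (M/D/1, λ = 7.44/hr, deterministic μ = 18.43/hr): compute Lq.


ρ = 7.44/18.43 = 0.4037
M/D/1: Lq = ρ²/(2(1−ρ)) = 0.1630/(2·0.5963) = 0.13664

Final: 0.13664


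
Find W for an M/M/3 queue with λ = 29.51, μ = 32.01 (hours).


a = 0.9219; ρ = 0.3073; P₀ = 0.394420
Lq = P₀·a^c·ρ/(c!(1−ρ)²) = 0.03299
Wq = Lq/λ = 0.03299/29.51 = 0.001118 hr
W = Wq + 1/μ = 0.001118 + 0.03124 = 0.03236 hr

Final: 0.03236 hr


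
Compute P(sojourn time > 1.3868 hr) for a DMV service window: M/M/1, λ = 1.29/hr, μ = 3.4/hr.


W ~ Exponential(μ−λ) for M/M/1.
μ − λ = 3.4 − 1.29 = 2.1100
P(W > t) = e^{−(μ−λ)t} = e^{−2.9261} = 0.053603

Final: 0.053603


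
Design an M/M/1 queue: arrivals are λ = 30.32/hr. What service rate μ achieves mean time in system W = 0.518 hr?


W = 1/(μ−λ) ⇒ μ − λ = 1/W = 1/0.518 = 1.9305
μ = λ + 1/W = 30.32 + 1.9305 = 32.2505 per hr

Final: 32.2505 /hr


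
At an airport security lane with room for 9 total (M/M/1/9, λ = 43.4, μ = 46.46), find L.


ρ = 43.4/46.46 = 0.9341
L = ρ[1 − (K+1)ρ^K + Kρ^(K+1)] / [(1−ρ)(1−ρ^(K+1))]
Numerator: 0.9341·(1 − 10·0.541620 + 9·0.505947) = 0.128280
Denominator: (0.06586)·(0.494053) = 0.032540
L = 0.128280/0.032540 = 3.9423

Final: 3.9423


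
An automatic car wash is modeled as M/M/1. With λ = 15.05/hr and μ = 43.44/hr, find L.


ρ = λ/μ = 15.05/43.44 = 0.3465
L = ρ/(1−ρ) = 0.3465/(1 − 0.3465) = 0.3465/0.6535 = 0.5301

Final: 0.5301


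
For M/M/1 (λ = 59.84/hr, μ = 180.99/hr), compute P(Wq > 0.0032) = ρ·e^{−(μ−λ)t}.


ρ = 59.84/180.99 = 0.3306
P(Wq > t) = ρ·e^{−(μ−λ)t} = 0.3306·e^{−0.3877}
= 0.3306·0.678629 = 0.224373

Final: 0.224373


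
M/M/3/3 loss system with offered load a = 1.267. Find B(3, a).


B(c,a) = (a^c/c!) / Σ_{k=0}^{c} a^k/k!
a^3/3! = 0.338984
Σ terms (k=0..3): 1.00000 + 1.26700 + 0.80264 + 0.33898 = 3.408628
B = 0.338984/3.408628 = 0.099449

Final: 0.099449


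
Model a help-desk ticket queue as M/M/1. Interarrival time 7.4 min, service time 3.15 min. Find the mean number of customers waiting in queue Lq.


λ = 60/7.4 = 8.1081 /hr
μ = 60/3.15 = 19.0476 /hr
ρ = λ/μ = 8.1081/19.0476 = 0.4257
Lq = ρ²/(1−ρ) = 0.1812/0.5743 = 0.3155

Final: 0.3155


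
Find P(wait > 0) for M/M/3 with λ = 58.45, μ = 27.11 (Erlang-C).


a = λ/μ = 2.1560; ρ = a/3 = 0.7187
P₀ = 0.087582 (from M/M/c formula)
C(c,a) = [a^c/(c!(1−ρ))]·P₀ = [10.02224/(6·0.2813)]·0.087582
= 5.93757·0.087582 = 0.520026

Final: 0.520026


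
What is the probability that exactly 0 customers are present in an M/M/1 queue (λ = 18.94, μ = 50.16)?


ρ = 18.94/50.16 = 0.3776
P_n = (1−ρ)·ρ^n = (1 − 0.3776)·0.3776^0 = 0.6224·1.000000 = 0.622408

Final: 0.622408


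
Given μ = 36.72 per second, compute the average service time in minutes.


Mean service time = 1/μ = 1/36.72 second = 0.02723 second
In minutes: 0.02723 × 0.0166667 = 0.0004539 min

Final: 0.0004539 min


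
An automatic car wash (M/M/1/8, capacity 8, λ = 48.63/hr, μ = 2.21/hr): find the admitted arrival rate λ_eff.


ρ = 22.0045; P_K = (1−ρ)ρ^8/(1−ρ^9) = 0.954555
λ_eff = λ(1 − P_K) = 48.63·(1 − 0.954555) = 48.63·0.045445 = 2.2100 /hr

Final: 2.2100 /hr


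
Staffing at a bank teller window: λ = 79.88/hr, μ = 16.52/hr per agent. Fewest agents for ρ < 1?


Stability requires cμ > λ ⇔ c > λ/μ.
λ/μ = 79.88/16.52 = 4.8354
Minimum integer c = ⌊4.8354⌋ + 1 = 5
Check: 5·16.52 = 82.60 > 79.88, while 4·16.52 = 66.08 ≤ 79.88

Final: 5 servers


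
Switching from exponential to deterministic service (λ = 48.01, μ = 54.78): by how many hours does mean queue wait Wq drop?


ρ = 48.01/54.78 = 0.8764
Wq(M/M/1) = ρ/(μ−λ) = 0.8764/6.77 = 0.12946 hr
Wq(M/D/1) = ρ/(2(μ−λ)) = 0.06473 hr
Savings = 0.12946 − 0.06473 = 0.06473 hr

Final: 0.06473 hr


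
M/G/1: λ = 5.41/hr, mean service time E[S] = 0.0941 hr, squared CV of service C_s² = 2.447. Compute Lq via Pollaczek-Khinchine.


ρ = λ·E[S] = 5.41·0.0941 = 0.5091
Lq = ρ²(1+C_s²)/(2(1−ρ)) = 0.2592·(1+2.447)/(2·0.4909)
= 0.2592·3.4470/0.9818 = 0.90986

Final: 0.90986


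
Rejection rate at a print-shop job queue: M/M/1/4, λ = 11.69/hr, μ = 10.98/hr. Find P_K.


ρ = λ/μ = 11.69/10.98 = 1.0647
P_K = (1−ρ)ρ^K/(1−ρ^(K+1)) = (-0.06466·1.284839)/(1 − 1.367920)
= -0.083082/-0.367920 = 0.225814

Final: 0.225814


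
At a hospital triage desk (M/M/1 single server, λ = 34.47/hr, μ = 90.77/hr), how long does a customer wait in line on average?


ρ = 34.47/90.77 = 0.3798
Wq = ρ/(μ−λ) = 0.3798/(90.77 − 34.47) = 0.3798/56.30 = 0.006745 hr

Final: 0.006745 hr


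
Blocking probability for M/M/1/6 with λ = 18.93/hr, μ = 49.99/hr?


ρ = λ/μ = 18.93/49.99 = 0.3787
P_K = (1−ρ)ρ^K/(1−ρ^(K+1)) = (0.6213·0.002949)/(1 − 0.001117)
= 0.001832/0.998883 = 0.001834

Final: 0.001834


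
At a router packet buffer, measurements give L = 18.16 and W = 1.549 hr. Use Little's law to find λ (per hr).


λ = L/W = 18.16/1.549 = 11.7237 /hr

Final: 11.7237 /hr


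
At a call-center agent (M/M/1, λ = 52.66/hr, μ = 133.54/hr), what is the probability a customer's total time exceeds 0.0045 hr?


W ~ Exponential(μ−λ) for M/M/1.
μ − λ = 133.54 − 52.66 = 80.8800
P(W > t) = e^{−(μ−λ)t} = e^{−0.3640} = 0.694919

Final: 0.694919


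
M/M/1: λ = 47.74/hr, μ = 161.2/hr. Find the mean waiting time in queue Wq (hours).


ρ = 47.74/161.2 = 0.2962
Wq = ρ/(μ−λ) = 0.2962/(161.2 − 47.74) = 0.2962/113.46 = 0.002610 hr

Final: 0.002610 hr


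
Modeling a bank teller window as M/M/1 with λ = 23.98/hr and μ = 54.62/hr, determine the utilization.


ρ = λ/μ = 23.98/54.62 = 0.4390

Final: 0.4390


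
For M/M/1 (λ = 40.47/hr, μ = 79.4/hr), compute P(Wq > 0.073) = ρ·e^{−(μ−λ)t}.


ρ = 40.47/79.4 = 0.5097
P(Wq > t) = ρ·e^{−(μ−λ)t} = 0.5097·e^{−2.8419}
= 0.5097·0.058315 = 0.029723

Final: 0.029723


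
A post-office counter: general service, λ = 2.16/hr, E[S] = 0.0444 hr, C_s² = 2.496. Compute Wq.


ρ = λ·E[S] = 2.16·0.0444 = 0.09590
E[S²] = E[S]²(1+C_s²) = 0.0444²·(1+2.496) = 0.006892
Wq = λ·E[S²]/(2(1−ρ)) = 2.16·0.006892/(2·0.9041) = 0.008233 hr

Final: 0.008233 hr


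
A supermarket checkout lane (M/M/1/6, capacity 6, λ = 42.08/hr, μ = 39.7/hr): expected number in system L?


ρ = 42.08/39.7 = 1.0599
L = ρ[1 − (K+1)ρ^K + Kρ^(K+1)] / [(1−ρ)(1−ρ^(K+1))]
Numerator: 1.0599·(1 − 7·1.418115 + 6·1.503130) = 0.097492
Denominator: (-0.05995)·(-0.503130) = 0.030162
L = 0.097492/0.030162 = 3.2322

Final: 3.2322


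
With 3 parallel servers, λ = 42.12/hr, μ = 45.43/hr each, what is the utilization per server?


ρ = λ/(cμ) = 42.12/(3·45.43) = 42.12/136.29 = 0.3090

Final: 0.3090


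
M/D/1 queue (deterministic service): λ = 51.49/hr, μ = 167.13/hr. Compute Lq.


ρ = 51.49/167.13 = 0.3081
M/D/1: Lq = ρ²/(2(1−ρ)) = 0.09492/(2·0.6919) = 0.06859

Final: 0.06859


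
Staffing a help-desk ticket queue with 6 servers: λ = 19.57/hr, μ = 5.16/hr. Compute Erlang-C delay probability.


a = λ/μ = 3.7926; ρ = a/6 = 0.6321
P₀ = 0.021065 (from M/M/c formula)
C(c,a) = [a^c/(c!(1−ρ))]·P₀ = [2976.09468/(720·0.3679)]·0.021065
= 11.23548·0.021065 = 0.236673

Final: 0.236673


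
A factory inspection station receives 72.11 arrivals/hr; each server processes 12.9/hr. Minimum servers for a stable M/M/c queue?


Stability requires cμ > λ ⇔ c > λ/μ.
λ/μ = 72.11/12.9 = 5.5899
Minimum integer c = ⌊5.5899⌋ + 1 = 6
Check: 6·12.9 = 77.40 > 72.11, while 5·12.9 = 64.50 ≤ 72.11

Final: 6 servers


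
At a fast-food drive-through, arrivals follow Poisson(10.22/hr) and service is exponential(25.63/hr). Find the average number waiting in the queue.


ρ = 10.22/25.63 = 0.3988
Lq = ρ²/(1−ρ) = 0.1590/0.6012 = 0.2645

Final: 0.2645


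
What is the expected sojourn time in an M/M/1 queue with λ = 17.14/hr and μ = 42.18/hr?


W = 1/(μ−λ) = 1/(42.18 − 17.14) = 1/25.04 = 0.03994 hr

Final: 0.03994 hr


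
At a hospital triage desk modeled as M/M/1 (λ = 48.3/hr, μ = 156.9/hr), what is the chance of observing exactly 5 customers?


ρ = 48.3/156.9 = 0.3078
P_n = (1−ρ)·ρ^n = (1 − 0.3078)·0.3078^5 = 0.6922·0.002765 = 0.001913

Final: 0.001913


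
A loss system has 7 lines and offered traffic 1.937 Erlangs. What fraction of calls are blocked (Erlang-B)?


B(c,a) = (a^c/c!) / Σ_{k=0}^{c} a^k/k!
a^7/7! = 0.020299
Σ terms (k=0..7): 1.00000 + 1.93700 + 1.87598 + 1.21126 + 0.58655 + 0.22723 + 0.07336 + 0.02030 = 6.931685
B = 0.020299/6.931685 = 0.002928

Final: 0.002928


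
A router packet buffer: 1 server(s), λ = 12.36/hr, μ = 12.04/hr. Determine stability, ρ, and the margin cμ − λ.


Total capacity cμ = 1·12.04 = 12.04/hr
ρ = λ/(cμ) = 12.36/12.04 = 1.0266
Stable ⇔ ρ < 1: NO
Spare capacity = cμ − λ = 12.04 − 12.36 = -0.32/hr

Final: ρ = 1.0266; unstable; margin = -0.32/hr


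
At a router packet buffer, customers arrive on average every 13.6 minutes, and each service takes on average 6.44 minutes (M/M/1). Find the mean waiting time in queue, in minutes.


λ = 60/13.6 = 4.4118 /hr
μ = 60/6.44 = 9.3168 /hr
ρ = λ/μ = 4.4118/9.3168 = 0.4735
Wq = ρ/(μ−λ) = 0.4735/(9.3168−4.4118) = 0.09654 hr
In minutes: 0.09654·60 = 5.792 min

Final: 5.792 min


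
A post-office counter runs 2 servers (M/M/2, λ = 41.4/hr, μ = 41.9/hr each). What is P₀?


a = λ/μ = 41.4/41.9 = 0.9881; ρ = a/c = 0.4940
Σ_{k=0}^{1} a^k/k! (terms k=0..1) = 1.00000 + 0.98807 = 1.98807
Tail: a^2/(2!(1−ρ)) = 0.97628/(2·0.5060) = 0.96476
P₀ = 1/(1.98807 + 0.96476) = 1/2.95283 = 0.338658

Final: 0.338658


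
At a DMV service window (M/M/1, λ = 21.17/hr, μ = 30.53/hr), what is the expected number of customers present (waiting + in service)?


ρ = λ/μ = 21.17/30.53 = 0.6934
L = ρ/(1−ρ) = 0.6934/(1 − 0.6934) = 0.6934/0.3066 = 2.2618

Final: 2.2618


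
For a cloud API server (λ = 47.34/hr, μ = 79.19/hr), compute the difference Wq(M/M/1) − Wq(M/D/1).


ρ = 47.34/79.19 = 0.5978
Wq(M/M/1) = ρ/(μ−λ) = 0.5978/31.85 = 0.01877 hr
Wq(M/D/1) = ρ/(2(μ−λ)) = 0.009385 hr
Savings = 0.01877 − 0.009385 = 0.009385 hr

Final: 0.009385 hr


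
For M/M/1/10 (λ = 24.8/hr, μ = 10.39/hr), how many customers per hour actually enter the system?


ρ = 2.3869; P_K = (1−ρ)ρ^10/(1−ρ^11) = 0.581089
λ_eff = λ(1 − P_K) = 24.8·(1 − 0.581089) = 24.8·0.418911 = 10.3890 /hr

Final: 10.3890 /hr


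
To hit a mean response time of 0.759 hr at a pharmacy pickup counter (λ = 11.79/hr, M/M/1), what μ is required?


W = 1/(μ−λ) ⇒ μ − λ = 1/W = 1/0.759 = 1.3175
μ = λ + 1/W = 11.79 + 1.3175 = 13.1075 per hr

Final: 13.1075 /hr


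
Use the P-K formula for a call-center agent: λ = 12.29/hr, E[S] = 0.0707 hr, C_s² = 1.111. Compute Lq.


ρ = λ·E[S] = 12.29·0.0707 = 0.8689
Lq = ρ²(1+C_s²)/(2(1−ρ)) = 0.7550·(1+1.111)/(2·0.1311)
= 0.7550·2.1110/0.2622 = 6.07866

Final: 6.07866


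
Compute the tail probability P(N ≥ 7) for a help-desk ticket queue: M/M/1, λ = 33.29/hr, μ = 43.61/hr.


ρ = 33.29/43.61 = 0.7634
P(N ≥ n) = ρ^n = 0.7634^7 = 0.151041

Final: 0.151041


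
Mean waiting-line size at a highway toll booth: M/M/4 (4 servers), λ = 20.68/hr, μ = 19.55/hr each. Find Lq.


a = λ/μ = 1.0578; ρ = a/4 = 0.2645
P₀ = 0.346565
Lq = P₀·a^c·ρ / (c!·(1−ρ)²) = 0.346565·1.25203·0.2645/(24·0.54103)
= 0.008837

Final: 0.008837


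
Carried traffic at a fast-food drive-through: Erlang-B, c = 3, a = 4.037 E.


B(3,4.037) = 0.454034 (Erlang-B)
Carried load = a(1 − B) = 4.037·(1 − 0.454034) = 4.037·0.545966 = 2.2041 E

Final: 2.2041 Erlangs


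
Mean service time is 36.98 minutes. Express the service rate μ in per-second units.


μ = 1/(service time) in consistent units.
1 second = 0.0166667 min, so μ = 0.0166667/36.98 = 0.0004507 per second

Final: 0.0004507 /sec


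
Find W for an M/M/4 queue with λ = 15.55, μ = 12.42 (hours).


a = 1.2520; ρ = 0.3130; P₀ = 0.284746
Lq = P₀·a^c·ρ/(c!(1−ρ)²) = 0.01933
Wq = Lq/λ = 0.01933/15.55 = 0.001243 hr
W = Wq + 1/μ = 0.001243 + 0.08052 = 0.08176 hr

Final: 0.08176 hr


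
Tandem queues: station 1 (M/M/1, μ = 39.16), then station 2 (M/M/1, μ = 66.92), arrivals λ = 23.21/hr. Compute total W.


Each node sees arrival rate λ = 23.21/hr (tandem ⇒ throughput preserved).
W₁ = 1/(μ₁−λ) = 1/(39.16−23.21) = 0.06270 hr
W₂ = 1/(μ₂−λ) = 1/(66.92−23.21) = 0.02288 hr
W_total = W₁ + W₂ = 0.06270 + 0.02288 = 0.08557 hr

Final: 0.08557 hr


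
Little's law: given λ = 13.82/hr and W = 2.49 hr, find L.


L = λW = 13.82·2.49 = 34.4118

Final: 34.4118


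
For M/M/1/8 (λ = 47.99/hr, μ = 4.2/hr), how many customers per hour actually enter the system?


ρ = 11.4262; P_K = (1−ρ)ρ^8/(1−ρ^9) = 0.912482
λ_eff = λ(1 − P_K) = 47.99·(1 − 0.912482) = 47.99·0.087518 = 4.2000 /hr

Final: 4.2000 /hr
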